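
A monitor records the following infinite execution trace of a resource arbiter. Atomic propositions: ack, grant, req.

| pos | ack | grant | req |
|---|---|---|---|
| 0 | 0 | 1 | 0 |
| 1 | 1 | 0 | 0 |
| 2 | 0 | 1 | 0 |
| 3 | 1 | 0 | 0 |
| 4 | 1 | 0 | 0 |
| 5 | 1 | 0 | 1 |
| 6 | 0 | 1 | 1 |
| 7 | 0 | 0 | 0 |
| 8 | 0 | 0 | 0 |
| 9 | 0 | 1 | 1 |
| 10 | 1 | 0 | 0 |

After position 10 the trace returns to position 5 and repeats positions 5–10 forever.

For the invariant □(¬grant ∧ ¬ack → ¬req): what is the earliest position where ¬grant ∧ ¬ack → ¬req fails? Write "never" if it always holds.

¬grant ∧ ¬ack → ¬req holds at every position 0..10, and those are all the positions the trace ever visits, so the invariant □(¬grant ∧ ¬ack → ¬req) is never violated.

never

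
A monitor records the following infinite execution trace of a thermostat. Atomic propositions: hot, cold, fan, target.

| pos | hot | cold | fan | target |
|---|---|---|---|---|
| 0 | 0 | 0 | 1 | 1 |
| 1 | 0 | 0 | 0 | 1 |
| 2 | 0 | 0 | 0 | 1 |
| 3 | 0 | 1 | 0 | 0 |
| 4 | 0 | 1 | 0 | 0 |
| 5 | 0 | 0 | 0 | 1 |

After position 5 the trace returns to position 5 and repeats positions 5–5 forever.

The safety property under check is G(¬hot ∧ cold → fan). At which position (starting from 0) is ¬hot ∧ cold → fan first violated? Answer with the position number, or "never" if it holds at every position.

Check ¬hot ∧ cold → fan at each position in order: 0 ✓, 1 ✓, 2 ✓.
At position 3 the labels are {cold}, so ¬hot ∧ cold → fan is false there. This is the first violation.

3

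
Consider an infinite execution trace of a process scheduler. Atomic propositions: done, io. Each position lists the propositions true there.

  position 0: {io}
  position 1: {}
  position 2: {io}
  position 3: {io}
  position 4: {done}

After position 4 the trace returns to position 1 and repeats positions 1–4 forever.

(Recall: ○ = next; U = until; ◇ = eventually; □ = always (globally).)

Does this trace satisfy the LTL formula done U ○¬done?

Satisfied

Walking from position 0: ○¬done first holds at position 0, and done holds at every earlier position along the way, so done U ○¬done holds.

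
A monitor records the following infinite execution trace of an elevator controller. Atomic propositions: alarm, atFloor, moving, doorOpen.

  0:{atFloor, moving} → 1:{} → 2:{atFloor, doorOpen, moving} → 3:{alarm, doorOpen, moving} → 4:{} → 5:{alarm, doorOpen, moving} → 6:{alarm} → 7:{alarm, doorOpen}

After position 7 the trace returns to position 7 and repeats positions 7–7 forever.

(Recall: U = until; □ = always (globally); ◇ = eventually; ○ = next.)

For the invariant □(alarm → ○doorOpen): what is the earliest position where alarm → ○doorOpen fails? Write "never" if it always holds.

3

Check alarm → ○doorOpen at each position in order: 0 ✓, 1 ✓, 2 ✓.
At position 3 the labels are {alarm, doorOpen, moving} and the next position 4 has {}, so alarm → ○doorOpen is false there. This is the first violation.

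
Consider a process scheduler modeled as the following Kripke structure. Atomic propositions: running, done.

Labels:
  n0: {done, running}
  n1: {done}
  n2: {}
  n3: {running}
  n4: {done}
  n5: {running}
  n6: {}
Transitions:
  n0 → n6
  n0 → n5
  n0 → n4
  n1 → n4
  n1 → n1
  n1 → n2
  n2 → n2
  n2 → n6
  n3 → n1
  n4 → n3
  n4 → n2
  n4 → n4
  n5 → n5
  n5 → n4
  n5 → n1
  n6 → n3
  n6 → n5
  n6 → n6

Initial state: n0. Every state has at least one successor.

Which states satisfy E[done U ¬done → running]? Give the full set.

States satisfying done: {n0, n1, n4}.
States satisfying ¬done → running: {n0, n1, n3, n4, n5}.
States satisfying E[done U ¬done → running]: {n0, n1, n3, n4, n5}.

{n0, n1, n3, n4, n5}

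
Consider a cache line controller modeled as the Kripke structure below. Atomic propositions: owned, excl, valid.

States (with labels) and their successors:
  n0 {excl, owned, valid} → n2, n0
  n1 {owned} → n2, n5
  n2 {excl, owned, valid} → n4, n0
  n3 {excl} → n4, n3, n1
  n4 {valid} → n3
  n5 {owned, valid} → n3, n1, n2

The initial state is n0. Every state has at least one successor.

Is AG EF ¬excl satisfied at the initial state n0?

Yes

States satisfying EF ¬excl: {n0, n1, n2, n3, n4, n5}.
States satisfying AG EF ¬excl: {n0, n1, n2, n3, n4, n5}.
Every state reachable from n0 satisfies EF ¬excl.
n0 ∈ Sat(AG EF ¬excl).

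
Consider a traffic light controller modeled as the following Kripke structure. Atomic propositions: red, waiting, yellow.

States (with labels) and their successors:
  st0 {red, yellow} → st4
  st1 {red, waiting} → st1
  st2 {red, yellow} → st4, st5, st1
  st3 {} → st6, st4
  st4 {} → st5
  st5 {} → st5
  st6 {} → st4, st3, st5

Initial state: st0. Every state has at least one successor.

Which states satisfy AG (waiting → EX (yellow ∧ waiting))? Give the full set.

{st0, st3, st4, st5, st6}

States satisfying waiting → EX (yellow ∧ waiting): {st0, st2, st3, st4, st5, st6}.
States satisfying AG (waiting → EX (yellow ∧ waiting)): {st0, st3, st4, st5, st6}.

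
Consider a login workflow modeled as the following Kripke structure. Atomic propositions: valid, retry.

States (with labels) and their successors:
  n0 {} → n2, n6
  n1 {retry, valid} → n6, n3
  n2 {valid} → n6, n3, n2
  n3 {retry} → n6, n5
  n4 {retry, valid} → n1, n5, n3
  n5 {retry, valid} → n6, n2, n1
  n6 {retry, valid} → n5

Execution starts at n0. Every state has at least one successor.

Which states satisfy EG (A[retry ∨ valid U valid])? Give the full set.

States satisfying A[retry ∨ valid U valid]: {n1, n2, n3, n4, n5, n6}.
States satisfying EG (A[retry ∨ valid U valid]): {n1, n2, n3, n4, n5, n6}.

{n1, n2, n3, n4, n5, n6}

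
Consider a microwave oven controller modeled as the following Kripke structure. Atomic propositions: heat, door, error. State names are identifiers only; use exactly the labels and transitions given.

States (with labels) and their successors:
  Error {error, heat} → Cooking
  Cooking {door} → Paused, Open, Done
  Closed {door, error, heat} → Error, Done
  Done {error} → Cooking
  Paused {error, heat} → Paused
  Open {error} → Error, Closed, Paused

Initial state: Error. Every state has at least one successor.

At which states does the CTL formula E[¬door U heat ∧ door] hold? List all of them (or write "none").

States satisfying ¬door: {Error, Done, Paused, Open}.
States satisfying heat ∧ door: {Closed}.
States satisfying E[¬door U heat ∧ door]: {Closed, Open}.

{Closed, Open}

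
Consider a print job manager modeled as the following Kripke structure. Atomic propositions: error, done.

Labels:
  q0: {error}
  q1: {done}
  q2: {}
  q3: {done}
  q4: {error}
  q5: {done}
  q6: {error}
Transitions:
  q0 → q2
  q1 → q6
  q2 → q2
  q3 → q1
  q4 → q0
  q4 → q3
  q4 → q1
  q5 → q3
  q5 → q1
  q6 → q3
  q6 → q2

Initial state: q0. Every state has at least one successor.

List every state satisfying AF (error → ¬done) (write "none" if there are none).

{q0, q1, q2, q3, q4, q5, q6}

States satisfying error → ¬done: {q0, q1, q2, q3, q4, q5, q6}.
States satisfying AF (error → ¬done): {q0, q1, q2, q3, q4, q5, q6}.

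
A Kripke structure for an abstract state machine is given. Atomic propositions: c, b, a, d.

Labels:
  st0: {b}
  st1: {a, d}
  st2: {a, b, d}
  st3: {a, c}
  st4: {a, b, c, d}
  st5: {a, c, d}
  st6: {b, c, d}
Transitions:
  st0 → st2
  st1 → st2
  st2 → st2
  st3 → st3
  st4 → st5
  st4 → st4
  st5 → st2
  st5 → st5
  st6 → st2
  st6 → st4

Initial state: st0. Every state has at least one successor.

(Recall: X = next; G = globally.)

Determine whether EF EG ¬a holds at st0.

States satisfying EG ¬a: ∅.
States satisfying EF EG ¬a: ∅.
No suitable path/successor from st0 witnesses the formula.
st0 ∉ Sat(EF EG ¬a).

Does not hold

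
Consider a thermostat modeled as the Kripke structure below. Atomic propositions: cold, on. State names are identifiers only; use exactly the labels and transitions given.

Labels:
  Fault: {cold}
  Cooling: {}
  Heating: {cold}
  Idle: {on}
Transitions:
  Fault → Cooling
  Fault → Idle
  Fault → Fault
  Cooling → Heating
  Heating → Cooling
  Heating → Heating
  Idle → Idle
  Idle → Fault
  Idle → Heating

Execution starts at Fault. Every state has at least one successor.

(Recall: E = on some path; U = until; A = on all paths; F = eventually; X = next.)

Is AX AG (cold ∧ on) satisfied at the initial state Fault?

States satisfying AG (cold ∧ on): ∅.
States satisfying AX AG (cold ∧ on): ∅.
Fault ∉ Sat(AX AG (cold ∧ on)).

Violated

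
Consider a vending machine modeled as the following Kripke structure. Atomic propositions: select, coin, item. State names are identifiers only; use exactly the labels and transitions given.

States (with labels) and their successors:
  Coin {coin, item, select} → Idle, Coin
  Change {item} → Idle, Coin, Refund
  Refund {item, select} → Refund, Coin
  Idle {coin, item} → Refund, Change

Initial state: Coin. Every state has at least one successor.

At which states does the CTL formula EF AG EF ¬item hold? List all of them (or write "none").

States satisfying AG EF ¬item: ∅.
States satisfying EF AG EF ¬item: ∅.

none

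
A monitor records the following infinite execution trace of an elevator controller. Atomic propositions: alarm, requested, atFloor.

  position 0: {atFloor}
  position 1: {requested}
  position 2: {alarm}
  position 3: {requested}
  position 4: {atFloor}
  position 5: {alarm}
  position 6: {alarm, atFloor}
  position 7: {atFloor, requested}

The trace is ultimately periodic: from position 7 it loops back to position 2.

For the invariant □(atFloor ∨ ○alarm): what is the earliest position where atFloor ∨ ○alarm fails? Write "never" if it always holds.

Check atFloor ∨ ○alarm at each position in order: 0 ✓, 1 ✓.
At position 2 the labels are {alarm} and the next position 3 has {requested}, so atFloor ∨ ○alarm is false there. This is the first violation.

2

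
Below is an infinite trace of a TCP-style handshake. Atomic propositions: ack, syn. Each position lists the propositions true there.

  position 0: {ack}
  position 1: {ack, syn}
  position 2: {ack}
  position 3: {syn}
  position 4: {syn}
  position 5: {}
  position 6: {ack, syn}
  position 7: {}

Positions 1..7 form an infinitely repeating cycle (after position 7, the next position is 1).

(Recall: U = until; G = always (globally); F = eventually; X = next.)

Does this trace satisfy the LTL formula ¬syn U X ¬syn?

Yes

Walking from position 0: X ¬syn first holds at position 1, and ¬syn holds at every earlier position along the way, so ¬syn U X ¬syn holds.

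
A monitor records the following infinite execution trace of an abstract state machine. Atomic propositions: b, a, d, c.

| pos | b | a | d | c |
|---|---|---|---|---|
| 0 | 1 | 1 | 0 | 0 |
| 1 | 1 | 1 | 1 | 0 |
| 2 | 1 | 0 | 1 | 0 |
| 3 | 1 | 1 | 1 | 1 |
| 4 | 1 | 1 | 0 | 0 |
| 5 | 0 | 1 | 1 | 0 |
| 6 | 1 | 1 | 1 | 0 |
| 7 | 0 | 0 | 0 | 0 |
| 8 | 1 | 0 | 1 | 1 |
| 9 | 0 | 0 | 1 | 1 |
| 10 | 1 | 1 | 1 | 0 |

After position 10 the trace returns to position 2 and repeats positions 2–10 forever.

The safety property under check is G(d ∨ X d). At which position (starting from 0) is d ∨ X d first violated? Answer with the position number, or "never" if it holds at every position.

d ∨ X d holds at every position 0..10, and those are all the positions the trace ever visits, so the invariant G(d ∨ X d) is never violated.

never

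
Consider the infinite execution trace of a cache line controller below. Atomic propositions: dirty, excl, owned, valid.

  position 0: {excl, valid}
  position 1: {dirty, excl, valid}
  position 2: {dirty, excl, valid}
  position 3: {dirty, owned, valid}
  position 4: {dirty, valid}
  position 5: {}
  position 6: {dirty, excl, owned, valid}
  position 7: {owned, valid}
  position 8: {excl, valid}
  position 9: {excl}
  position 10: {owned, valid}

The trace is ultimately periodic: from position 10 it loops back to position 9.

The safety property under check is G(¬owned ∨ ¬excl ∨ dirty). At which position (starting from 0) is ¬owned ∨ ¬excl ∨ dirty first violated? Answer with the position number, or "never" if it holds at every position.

¬owned ∨ ¬excl ∨ dirty holds at every position 0..10, and those are all the positions the trace ever visits, so the invariant G(¬owned ∨ ¬excl ∨ dirty) is never violated.

never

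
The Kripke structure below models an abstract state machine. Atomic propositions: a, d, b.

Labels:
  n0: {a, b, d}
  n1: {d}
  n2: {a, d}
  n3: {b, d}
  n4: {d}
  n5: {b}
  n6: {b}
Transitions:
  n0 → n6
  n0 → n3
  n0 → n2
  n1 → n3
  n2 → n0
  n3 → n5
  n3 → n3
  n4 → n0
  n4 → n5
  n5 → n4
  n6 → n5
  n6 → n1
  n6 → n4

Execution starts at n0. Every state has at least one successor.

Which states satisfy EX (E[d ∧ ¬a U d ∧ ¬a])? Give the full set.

States satisfying E[d ∧ ¬a U d ∧ ¬a]: {n1, n3, n4}.
States satisfying EX (E[d ∧ ¬a U d ∧ ¬a]): {n0, n1, n3, n5, n6}.

{n0, n1, n3, n5, n6}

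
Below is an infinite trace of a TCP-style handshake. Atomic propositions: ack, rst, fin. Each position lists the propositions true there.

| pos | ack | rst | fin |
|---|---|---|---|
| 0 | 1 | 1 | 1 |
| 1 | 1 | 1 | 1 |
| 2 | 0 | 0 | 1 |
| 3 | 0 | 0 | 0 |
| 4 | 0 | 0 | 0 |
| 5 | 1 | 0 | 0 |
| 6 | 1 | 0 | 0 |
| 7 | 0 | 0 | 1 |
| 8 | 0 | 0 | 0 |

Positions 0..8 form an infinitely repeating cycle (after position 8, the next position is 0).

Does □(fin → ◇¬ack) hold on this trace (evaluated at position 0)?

Satisfied

fin → ◇¬ack holds at every position 0..8, and those are all positions ever visited, so □(fin → ◇¬ack) holds.
Positions where fin holds: 0, 1, 2, 7.
Check ◇¬ack at each: 0→ok, 1→ok, 2→ok, 7→ok.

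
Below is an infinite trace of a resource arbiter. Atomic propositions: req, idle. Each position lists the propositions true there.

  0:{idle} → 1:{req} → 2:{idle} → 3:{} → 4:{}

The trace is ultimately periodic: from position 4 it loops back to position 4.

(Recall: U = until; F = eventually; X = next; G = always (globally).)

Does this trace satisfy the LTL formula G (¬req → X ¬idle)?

¬req → X ¬idle holds at every position 0..4, and those are all positions ever visited, so G (¬req → X ¬idle) holds.
Positions where ¬req holds: 0, 2, 3, 4.
Check X ¬idle at each: 0→ok, 2→ok, 3→ok, 4→ok.

Yes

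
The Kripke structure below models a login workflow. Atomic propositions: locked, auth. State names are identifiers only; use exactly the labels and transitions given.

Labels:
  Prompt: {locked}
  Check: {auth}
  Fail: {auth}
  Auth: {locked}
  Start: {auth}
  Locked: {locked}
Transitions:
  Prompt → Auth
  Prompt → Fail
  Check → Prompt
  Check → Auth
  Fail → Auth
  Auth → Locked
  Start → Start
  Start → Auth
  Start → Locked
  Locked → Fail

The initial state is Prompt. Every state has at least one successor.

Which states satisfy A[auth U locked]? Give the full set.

{Prompt, Check, Fail, Auth, Locked}

States satisfying auth: {Check, Fail, Start}.
States satisfying locked: {Prompt, Auth, Locked}.
States satisfying A[auth U locked]: {Prompt, Check, Fail, Auth, Locked}.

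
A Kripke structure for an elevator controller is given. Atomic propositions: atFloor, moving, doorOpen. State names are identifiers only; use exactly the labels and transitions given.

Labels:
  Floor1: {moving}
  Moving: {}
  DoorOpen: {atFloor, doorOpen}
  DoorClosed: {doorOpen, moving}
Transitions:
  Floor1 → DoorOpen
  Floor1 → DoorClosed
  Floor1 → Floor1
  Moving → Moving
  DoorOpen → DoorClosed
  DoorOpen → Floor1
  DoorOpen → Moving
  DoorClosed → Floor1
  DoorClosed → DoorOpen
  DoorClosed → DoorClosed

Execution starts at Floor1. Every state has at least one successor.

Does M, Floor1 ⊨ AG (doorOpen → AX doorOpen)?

No

States satisfying doorOpen → AX doorOpen: {Floor1, Moving}.
States satisfying AG (doorOpen → AX doorOpen): {Moving}.
DoorClosed is reachable from Floor1 and violates doorOpen → AX doorOpen, so AG fails at Floor1.
Floor1 ∉ Sat(AG (doorOpen → AX doorOpen)).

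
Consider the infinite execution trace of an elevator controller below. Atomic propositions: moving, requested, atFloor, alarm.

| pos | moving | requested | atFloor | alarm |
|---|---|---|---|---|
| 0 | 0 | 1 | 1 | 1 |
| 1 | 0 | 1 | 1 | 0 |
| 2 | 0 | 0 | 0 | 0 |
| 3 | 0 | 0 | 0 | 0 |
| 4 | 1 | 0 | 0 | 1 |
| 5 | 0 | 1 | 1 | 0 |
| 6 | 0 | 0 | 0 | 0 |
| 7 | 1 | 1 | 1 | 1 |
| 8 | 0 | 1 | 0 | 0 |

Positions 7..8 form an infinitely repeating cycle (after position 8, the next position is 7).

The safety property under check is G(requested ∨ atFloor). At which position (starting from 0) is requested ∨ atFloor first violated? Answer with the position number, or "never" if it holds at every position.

Check requested ∨ atFloor at each position in order: 0 ✓, 1 ✓.
At position 2 the labels are {}, so requested ∨ atFloor is false there. This is the first violation.

2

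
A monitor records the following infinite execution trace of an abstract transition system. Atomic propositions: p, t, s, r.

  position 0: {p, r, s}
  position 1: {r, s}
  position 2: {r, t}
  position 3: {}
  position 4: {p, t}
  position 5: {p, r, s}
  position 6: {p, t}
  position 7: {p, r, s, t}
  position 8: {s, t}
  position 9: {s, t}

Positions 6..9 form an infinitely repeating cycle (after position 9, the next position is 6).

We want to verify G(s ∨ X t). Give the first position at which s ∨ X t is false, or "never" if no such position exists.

2

Check s ∨ X t at each position in order: 0 ✓, 1 ✓.
At position 2 the labels are {r, t} and the next position 3 has {}, so s ∨ X t is false there. This is the first violation.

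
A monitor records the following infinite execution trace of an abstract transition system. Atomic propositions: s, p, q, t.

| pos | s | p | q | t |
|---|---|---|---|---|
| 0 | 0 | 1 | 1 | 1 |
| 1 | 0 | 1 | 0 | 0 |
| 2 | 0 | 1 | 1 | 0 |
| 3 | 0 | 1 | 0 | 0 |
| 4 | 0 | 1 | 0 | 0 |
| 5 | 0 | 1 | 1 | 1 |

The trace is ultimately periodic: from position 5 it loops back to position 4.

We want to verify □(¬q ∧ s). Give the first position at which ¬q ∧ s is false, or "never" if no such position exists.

0

At position 0 the labels are {p, q, t}, so ¬q ∧ s is false there. This is the first violation.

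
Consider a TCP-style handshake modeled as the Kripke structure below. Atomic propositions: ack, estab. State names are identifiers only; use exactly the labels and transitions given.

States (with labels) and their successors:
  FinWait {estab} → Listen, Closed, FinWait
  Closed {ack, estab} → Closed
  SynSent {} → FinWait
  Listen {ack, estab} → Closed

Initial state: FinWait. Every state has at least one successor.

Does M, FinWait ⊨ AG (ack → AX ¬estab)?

Violated

States satisfying ack → AX ¬estab: {FinWait, SynSent}.
States satisfying AG (ack → AX ¬estab): ∅.
Closed is reachable from FinWait and violates ack → AX ¬estab, so AG fails at FinWait.
FinWait ∉ Sat(AG (ack → AX ¬estab)).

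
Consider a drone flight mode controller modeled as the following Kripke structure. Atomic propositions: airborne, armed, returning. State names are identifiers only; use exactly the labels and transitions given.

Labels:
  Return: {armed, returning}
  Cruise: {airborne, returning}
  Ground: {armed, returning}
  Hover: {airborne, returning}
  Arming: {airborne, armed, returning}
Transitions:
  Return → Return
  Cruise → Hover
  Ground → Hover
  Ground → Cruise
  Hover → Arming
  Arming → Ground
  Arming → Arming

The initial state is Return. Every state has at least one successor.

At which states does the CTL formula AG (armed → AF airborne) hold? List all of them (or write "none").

{Cruise, Ground, Hover, Arming}

States satisfying armed → AF airborne: {Cruise, Ground, Hover, Arming}.
States satisfying AG (armed → AF airborne): {Cruise, Ground, Hover, Arming}.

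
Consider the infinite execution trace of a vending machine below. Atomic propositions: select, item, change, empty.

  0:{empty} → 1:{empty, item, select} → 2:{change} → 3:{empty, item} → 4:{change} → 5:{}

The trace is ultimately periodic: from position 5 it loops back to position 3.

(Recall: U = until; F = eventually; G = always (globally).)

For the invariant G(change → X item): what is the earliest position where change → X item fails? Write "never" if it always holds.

Check change → X item at each position in order: 0 ✓, 1 ✓, 2 ✓, 3 ✓.
At position 4 the labels are {change} and the next position 5 has {}, so change → X item is false there. This is the first violation.

4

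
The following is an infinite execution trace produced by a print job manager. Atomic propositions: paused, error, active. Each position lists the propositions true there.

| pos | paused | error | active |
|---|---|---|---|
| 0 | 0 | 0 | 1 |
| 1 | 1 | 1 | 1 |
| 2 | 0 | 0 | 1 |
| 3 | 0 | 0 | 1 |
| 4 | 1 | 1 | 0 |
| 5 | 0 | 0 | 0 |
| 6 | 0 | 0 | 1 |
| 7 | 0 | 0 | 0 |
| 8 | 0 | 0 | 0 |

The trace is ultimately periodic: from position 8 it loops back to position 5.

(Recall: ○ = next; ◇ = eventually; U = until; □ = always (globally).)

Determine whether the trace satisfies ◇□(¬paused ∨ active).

Satisfied

□(¬paused ∨ active) holds at position 5, which is reachable from 0, so ◇□(¬paused ∨ active) holds.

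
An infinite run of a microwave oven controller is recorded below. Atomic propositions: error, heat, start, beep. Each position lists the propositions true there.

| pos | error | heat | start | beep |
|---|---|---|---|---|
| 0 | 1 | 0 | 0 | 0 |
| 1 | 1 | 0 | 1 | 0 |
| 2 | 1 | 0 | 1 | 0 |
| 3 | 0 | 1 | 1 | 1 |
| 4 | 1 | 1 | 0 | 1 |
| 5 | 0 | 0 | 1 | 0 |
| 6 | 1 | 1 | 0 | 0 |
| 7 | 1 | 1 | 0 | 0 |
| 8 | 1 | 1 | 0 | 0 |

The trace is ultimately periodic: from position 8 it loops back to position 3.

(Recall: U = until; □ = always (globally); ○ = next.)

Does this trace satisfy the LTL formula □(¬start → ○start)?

¬start → ○start must hold at every position from 0 onward. It fails at position 6, so □(¬start → ○start) is false.
Positions where ¬start holds: 0, 4, 6, 7, 8.
Check ○start at each: 0→ok, 4→ok, 6→fails, 7→fails, 8→ok.

Violated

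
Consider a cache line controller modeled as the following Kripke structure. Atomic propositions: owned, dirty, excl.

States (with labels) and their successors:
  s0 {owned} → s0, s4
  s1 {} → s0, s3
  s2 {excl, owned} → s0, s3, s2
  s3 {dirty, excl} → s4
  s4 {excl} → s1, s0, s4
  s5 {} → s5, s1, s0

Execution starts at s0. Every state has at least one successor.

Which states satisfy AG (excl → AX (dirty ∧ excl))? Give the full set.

none

States satisfying excl → AX (dirty ∧ excl): {s0, s1, s5}.
States satisfying AG (excl → AX (dirty ∧ excl)): ∅.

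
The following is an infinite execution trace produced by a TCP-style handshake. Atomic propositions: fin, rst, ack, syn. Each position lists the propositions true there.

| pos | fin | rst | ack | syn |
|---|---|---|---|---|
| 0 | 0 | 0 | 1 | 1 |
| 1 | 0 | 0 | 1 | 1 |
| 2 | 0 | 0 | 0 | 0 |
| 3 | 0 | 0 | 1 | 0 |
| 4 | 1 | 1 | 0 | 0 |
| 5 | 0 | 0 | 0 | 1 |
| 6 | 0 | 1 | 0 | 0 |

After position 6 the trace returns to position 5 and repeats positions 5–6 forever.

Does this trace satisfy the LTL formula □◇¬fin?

◇¬fin holds at every position 0..6, and those are all positions ever visited, so □◇¬fin holds.

Holds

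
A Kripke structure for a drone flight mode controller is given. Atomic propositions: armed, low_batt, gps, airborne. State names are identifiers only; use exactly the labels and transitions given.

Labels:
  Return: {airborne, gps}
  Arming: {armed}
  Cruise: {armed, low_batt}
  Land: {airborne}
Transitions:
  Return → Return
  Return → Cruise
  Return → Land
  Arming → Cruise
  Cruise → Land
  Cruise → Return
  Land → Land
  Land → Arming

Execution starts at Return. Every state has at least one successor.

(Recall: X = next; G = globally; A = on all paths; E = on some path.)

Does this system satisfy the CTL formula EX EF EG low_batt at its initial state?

States satisfying EF EG low_batt: ∅.
States satisfying EX EF EG low_batt: ∅.
No suitable path/successor from Return witnesses the formula.
Return ∉ Sat(EX EF EG low_batt).

No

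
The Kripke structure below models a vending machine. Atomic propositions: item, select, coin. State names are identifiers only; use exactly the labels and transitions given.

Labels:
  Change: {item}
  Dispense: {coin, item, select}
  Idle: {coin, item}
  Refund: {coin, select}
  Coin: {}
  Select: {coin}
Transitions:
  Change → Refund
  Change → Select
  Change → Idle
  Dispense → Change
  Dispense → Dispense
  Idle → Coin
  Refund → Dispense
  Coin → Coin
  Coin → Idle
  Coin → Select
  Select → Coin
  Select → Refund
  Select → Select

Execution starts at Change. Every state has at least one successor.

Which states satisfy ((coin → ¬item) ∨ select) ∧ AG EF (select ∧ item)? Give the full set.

States satisfying ¬item: {Refund, Coin, Select}.
States satisfying coin → ¬item: {Change, Refund, Coin, Select}.
States satisfying (coin → ¬item) ∨ select: {Change, Dispense, Refund, Coin, Select}.
States satisfying EF (select ∧ item): {Change, Dispense, Idle, Refund, Coin, Select}.
States satisfying AG EF (select ∧ item): {Change, Dispense, Idle, Refund, Coin, Select}.
States satisfying ((coin → ¬item) ∨ select) ∧ AG EF (select ∧ item): {Change, Dispense, Refund, Coin, Select}.

{Change, Dispense, Refund, Coin, Select}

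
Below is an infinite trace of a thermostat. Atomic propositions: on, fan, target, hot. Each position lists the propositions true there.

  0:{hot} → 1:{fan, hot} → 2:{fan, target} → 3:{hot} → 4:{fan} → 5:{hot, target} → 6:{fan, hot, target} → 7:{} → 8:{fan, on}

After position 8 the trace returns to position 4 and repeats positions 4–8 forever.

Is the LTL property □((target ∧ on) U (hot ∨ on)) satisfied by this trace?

(target ∧ on) U (hot ∨ on) must hold at every position from 0 onward. It fails at position 2, so □((target ∧ on) U (hot ∨ on)) is false.

Violated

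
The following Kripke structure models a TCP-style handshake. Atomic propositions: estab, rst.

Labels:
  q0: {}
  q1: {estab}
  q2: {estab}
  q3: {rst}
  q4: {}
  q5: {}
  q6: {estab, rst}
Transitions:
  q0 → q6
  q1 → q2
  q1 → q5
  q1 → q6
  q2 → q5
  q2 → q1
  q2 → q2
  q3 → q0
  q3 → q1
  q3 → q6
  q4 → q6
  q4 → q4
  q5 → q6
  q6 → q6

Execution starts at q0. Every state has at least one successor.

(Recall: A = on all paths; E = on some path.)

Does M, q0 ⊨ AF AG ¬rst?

Violated

States satisfying AG ¬rst: ∅.
States satisfying AF AG ¬rst: ∅.
There is a path from q0 along which AG ¬rst never holds.
q0 ∉ Sat(AF AG ¬rst).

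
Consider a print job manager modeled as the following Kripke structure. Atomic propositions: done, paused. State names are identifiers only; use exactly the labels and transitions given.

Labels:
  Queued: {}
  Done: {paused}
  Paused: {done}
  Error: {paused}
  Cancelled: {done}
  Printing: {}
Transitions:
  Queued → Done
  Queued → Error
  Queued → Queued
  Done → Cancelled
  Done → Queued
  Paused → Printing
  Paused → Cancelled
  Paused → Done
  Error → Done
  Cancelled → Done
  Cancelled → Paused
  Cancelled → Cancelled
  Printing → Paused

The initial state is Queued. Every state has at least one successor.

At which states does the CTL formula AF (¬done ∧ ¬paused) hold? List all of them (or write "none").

States satisfying ¬done ∧ ¬paused: {Queued, Printing}.
States satisfying AF (¬done ∧ ¬paused): {Queued, Printing}.

{Queued, Printing}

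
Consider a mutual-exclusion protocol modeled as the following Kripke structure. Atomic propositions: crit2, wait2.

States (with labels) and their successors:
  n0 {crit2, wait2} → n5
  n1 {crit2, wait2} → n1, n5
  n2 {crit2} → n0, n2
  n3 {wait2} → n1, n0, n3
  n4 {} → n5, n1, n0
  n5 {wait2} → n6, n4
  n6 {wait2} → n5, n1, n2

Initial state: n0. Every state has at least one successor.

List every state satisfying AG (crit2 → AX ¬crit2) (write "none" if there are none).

States satisfying crit2 → AX ¬crit2: {n0, n3, n4, n5, n6}.
States satisfying AG (crit2 → AX ¬crit2): ∅.

none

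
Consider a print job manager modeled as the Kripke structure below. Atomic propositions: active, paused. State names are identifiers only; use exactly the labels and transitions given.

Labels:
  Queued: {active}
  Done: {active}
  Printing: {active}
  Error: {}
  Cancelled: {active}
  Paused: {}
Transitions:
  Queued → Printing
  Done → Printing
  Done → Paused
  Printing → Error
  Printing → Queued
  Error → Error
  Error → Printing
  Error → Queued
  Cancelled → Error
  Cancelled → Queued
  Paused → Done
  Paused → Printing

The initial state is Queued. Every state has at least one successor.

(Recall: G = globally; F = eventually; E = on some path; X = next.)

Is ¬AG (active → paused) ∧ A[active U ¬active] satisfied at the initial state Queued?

Violated

States satisfying active → paused: {Error, Paused}.
States satisfying AG (active → paused): ∅.
States satisfying ¬AG (active → paused): {Queued, Done, Printing, Error, Cancelled, Paused}.
States satisfying active: {Queued, Done, Printing, Cancelled}.
States satisfying ¬active: {Error, Paused}.
States satisfying A[active U ¬active]: {Error, Paused}.
States satisfying ¬AG (active → paused) ∧ A[active U ¬active]: {Error, Paused}.
Queued ∉ Sat(¬AG (active → paused) ∧ A[active U ¬active]).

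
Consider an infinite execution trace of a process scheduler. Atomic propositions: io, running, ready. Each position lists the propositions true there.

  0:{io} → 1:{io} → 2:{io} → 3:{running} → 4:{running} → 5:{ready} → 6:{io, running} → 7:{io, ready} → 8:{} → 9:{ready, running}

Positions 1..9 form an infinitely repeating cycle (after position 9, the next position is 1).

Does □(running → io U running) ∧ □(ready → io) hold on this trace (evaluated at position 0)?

Violated

running → io U running holds at every position 0..9, and those are all positions ever visited, so □(running → io U running) holds.
Positions where running holds: 3, 4, 6, 9.
Check io U running at each: 3→ok, 4→ok, 6→ok, 9→ok.
ready → io must hold at every position from 0 onward. It fails at position 5, so □(ready → io) is false.
Positions where ready holds: 5, 7, 9.
Check io at each: 5→fails, 7→ok, 9→fails.
At position 0: □(running → io U running) is true; □(ready → io) is false; so □(running → io U running) ∧ □(ready → io) is false.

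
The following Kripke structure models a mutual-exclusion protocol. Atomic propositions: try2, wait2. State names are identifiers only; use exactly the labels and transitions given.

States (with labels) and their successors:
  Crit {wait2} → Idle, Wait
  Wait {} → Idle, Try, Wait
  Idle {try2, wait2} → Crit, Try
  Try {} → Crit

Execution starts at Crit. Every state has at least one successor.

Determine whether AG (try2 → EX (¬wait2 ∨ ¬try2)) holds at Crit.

Yes

States satisfying try2 → EX (¬wait2 ∨ ¬try2): {Crit, Wait, Idle, Try}.
States satisfying AG (try2 → EX (¬wait2 ∨ ¬try2)): {Crit, Wait, Idle, Try}.
Every state reachable from Crit satisfies try2 → EX (¬wait2 ∨ ¬try2).
Crit ∈ Sat(AG (try2 → EX (¬wait2 ∨ ¬try2))).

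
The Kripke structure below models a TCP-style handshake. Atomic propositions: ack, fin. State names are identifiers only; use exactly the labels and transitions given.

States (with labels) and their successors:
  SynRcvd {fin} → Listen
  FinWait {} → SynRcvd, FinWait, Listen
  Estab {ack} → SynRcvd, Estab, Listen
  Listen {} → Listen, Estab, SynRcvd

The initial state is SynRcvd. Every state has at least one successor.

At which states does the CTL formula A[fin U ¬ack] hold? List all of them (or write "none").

{SynRcvd, FinWait, Listen}

States satisfying fin: {SynRcvd}.
States satisfying ¬ack: {SynRcvd, FinWait, Listen}.
States satisfying A[fin U ¬ack]: {SynRcvd, FinWait, Listen}.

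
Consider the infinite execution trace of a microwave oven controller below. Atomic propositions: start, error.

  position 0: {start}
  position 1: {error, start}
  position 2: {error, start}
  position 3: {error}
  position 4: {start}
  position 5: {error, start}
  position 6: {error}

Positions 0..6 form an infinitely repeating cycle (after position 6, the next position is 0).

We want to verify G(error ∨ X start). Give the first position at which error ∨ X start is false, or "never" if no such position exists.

never

error ∨ X start holds at every position 0..6, and those are all the positions the trace ever visits, so the invariant G(error ∨ X start) is never violated.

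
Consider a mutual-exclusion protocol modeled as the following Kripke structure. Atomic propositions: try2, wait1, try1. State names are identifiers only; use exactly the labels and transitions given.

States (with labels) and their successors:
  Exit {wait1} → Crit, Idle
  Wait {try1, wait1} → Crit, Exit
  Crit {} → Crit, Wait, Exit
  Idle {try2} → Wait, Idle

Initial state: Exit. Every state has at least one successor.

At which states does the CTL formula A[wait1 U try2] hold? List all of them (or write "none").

{Idle}

States satisfying wait1: {Exit, Wait}.
States satisfying try2: {Idle}.
States satisfying A[wait1 U try2]: {Idle}.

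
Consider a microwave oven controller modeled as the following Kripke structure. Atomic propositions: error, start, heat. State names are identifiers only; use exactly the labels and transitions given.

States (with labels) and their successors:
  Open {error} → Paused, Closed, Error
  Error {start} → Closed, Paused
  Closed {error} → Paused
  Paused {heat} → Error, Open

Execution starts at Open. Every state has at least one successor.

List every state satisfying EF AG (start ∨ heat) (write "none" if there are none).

States satisfying AG (start ∨ heat): ∅.
States satisfying EF AG (start ∨ heat): ∅.

none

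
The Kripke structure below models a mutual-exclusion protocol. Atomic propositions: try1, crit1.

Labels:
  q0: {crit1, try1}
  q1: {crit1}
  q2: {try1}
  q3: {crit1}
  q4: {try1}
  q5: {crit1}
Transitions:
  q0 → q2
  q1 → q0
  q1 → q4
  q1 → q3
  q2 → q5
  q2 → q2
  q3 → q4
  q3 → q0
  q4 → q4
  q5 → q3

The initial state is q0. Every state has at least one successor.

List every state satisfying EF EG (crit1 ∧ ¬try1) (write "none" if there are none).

none

States satisfying EG (crit1 ∧ ¬try1): ∅.
States satisfying EF EG (crit1 ∧ ¬try1): ∅.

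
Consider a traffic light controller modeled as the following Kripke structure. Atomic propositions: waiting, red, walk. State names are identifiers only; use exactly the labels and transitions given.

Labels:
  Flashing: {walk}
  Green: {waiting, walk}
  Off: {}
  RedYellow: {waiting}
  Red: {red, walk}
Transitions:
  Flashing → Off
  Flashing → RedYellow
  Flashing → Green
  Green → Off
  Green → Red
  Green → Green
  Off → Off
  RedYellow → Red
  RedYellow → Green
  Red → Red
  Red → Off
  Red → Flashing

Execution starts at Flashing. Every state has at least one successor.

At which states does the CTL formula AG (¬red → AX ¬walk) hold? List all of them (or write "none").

{Off}

States satisfying ¬red → AX ¬walk: {Off, Red}.
States satisfying AG (¬red → AX ¬walk): {Off}.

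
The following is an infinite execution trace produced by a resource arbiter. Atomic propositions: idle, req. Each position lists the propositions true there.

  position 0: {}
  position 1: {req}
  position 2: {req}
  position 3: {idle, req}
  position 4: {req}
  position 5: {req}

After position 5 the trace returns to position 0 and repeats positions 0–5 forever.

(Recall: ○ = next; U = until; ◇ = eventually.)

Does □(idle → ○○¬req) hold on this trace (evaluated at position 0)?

idle → ○○¬req must hold at every position from 0 onward. It fails at position 3, so □(idle → ○○¬req) is false.
Positions where idle holds: 3.
Check ○○¬req at each: 3→fails.

Does not hold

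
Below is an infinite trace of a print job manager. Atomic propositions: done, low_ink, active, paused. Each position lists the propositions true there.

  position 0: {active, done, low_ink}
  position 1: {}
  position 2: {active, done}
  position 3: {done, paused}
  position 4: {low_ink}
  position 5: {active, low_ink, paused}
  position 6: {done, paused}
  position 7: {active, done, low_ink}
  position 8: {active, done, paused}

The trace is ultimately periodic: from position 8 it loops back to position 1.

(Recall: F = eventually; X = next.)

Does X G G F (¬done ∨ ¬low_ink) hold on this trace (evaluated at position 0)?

Yes

The position after 0 is 1; G G F (¬done ∨ ¬low_ink) is true there.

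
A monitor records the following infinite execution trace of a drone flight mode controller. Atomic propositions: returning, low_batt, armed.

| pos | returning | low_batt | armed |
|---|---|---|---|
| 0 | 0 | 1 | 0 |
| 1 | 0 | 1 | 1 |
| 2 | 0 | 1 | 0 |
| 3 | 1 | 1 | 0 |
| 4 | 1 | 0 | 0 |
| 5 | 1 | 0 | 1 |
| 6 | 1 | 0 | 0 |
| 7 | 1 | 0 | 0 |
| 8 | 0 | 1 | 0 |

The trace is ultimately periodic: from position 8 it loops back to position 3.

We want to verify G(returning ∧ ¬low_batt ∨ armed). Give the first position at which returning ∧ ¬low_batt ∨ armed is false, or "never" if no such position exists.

At position 0 the labels are {low_batt}, so returning ∧ ¬low_batt ∨ armed is false there. This is the first violation.

0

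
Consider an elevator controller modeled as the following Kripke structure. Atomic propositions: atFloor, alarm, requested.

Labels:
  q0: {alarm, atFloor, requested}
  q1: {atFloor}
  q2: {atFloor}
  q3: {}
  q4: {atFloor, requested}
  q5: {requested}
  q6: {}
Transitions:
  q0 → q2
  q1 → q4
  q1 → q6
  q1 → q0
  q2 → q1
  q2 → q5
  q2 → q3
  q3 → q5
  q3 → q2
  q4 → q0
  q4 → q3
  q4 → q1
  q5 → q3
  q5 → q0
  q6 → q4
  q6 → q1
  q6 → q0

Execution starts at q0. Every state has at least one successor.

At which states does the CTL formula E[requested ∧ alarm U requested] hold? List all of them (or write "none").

{q0, q4, q5}

States satisfying requested ∧ alarm: {q0}.
States satisfying requested: {q0, q4, q5}.
States satisfying E[requested ∧ alarm U requested]: {q0, q4, q5}.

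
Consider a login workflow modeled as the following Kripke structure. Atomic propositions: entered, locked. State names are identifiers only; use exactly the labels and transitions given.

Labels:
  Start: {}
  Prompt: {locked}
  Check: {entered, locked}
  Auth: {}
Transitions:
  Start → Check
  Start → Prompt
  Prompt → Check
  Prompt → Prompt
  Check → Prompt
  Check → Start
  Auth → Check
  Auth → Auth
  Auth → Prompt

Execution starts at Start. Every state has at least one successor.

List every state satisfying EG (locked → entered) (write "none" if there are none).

{Start, Check, Auth}

States satisfying locked → entered: {Start, Check, Auth}.
States satisfying EG (locked → entered): {Start, Check, Auth}.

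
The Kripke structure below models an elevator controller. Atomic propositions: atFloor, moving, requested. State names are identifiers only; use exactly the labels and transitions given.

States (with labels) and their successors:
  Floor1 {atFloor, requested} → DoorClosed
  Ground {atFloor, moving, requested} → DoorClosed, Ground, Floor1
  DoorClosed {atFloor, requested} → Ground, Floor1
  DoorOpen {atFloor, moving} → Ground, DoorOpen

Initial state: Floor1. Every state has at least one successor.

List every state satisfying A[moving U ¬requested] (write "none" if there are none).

{DoorOpen}

States satisfying moving: {Ground, DoorOpen}.
States satisfying ¬requested: {DoorOpen}.
States satisfying A[moving U ¬requested]: {DoorOpen}.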